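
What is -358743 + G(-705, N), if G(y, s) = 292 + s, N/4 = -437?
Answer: -360199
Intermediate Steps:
N = -1748 (N = 4*(-437) = -1748)
-358743 + G(-705, N) = -358743 + (292 - 1748) = -358743 - 1456 = -360199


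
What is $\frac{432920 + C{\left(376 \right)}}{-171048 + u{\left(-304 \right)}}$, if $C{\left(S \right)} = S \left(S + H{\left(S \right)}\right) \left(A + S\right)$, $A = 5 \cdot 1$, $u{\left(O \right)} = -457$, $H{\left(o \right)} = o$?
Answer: $- \frac{108161432}{171505} \approx -630.66$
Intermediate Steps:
$A = 5$
$C{\left(S \right)} = 2 S^{2} \left(5 + S\right)$ ($C{\left(S \right)} = S \left(S + S\right) \left(5 + S\right) = S 2 S \left(5 + S\right) = 2 S^{2} \left(5 + S\right)$)
$\frac{432920 + C{\left(376 \right)}}{-171048 + u{\left(-304 \right)}} = \frac{432920 + 2 \cdot 376^{2} \left(5 + 376\right)}{-171048 - 457} = \frac{432920 + 2 \cdot 141376 \cdot 381}{-171505} = \left(432920 + 107728512\right) \left(- \frac{1}{171505}\right) = 108161432 \left(- \frac{1}{171505}\right) = - \frac{108161432}{171505}$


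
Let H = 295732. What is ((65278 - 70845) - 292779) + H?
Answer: -2614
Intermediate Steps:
((65278 - 70845) - 292779) + H = ((65278 - 70845) - 292779) + 295732 = (-5567 - 292779) + 295732 = -298346 + 295732 = -2614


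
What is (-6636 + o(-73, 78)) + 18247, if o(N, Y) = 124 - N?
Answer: 11808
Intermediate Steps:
(-6636 + o(-73, 78)) + 18247 = (-6636 + (124 - 1*(-73))) + 18247 = (-6636 + (124 + 73)) + 18247 = (-6636 + 197) + 18247 = -6439 + 18247 = 11808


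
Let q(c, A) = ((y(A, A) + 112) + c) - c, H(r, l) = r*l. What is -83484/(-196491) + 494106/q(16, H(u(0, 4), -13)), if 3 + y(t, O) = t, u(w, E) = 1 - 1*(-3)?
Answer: 10788015626/1244443 ≈ 8669.0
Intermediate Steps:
u(w, E) = 4 (u(w, E) = 1 + 3 = 4)
H(r, l) = l*r
y(t, O) = -3 + t
q(c, A) = 109 + A (q(c, A) = (((-3 + A) + 112) + c) - c = ((109 + A) + c) - c = (109 + A + c) - c = 109 + A)
-83484/(-196491) + 494106/q(16, H(u(0, 4), -13)) = -83484/(-196491) + 494106/(109 - 13*4) = -83484*(-1/196491) + 494106/(109 - 52) = 27828/65497 + 494106/57 = 27828/65497 + 494106*(1/57) = 27828/65497 + 164702/19 = 10788015626/1244443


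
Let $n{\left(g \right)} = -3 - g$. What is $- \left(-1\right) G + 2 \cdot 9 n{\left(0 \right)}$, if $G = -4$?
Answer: $-58$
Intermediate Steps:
$- \left(-1\right) G + 2 \cdot 9 n{\left(0 \right)} = - \left(-1\right) \left(-4\right) + 2 \cdot 9 \left(-3 - 0\right) = \left(-1\right) 4 + 18 \left(-3 + 0\right) = -4 + 18 \left(-3\right) = -4 - 54 = -58$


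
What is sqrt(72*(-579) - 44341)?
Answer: I*sqrt(86029) ≈ 293.31*I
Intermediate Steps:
sqrt(72*(-579) - 44341) = sqrt(-41688 - 44341) = sqrt(-86029) = I*sqrt(86029)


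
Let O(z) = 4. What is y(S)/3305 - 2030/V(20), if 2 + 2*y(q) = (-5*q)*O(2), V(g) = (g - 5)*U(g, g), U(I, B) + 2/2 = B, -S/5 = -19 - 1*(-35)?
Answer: -1296287/188385 ≈ -6.8811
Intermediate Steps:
S = -80 (S = -5*(-19 - 1*(-35)) = -5*(-19 + 35) = -5*16 = -80)
U(I, B) = -1 + B
V(g) = (-1 + g)*(-5 + g) (V(g) = (g - 5)*(-1 + g) = (-5 + g)*(-1 + g) = (-1 + g)*(-5 + g))
y(q) = -1 - 10*q (y(q) = -1 + (-5*q*4)/2 = -1 + (-20*q)/2 = -1 - 10*q)
y(S)/3305 - 2030/V(20) = (-1 - 10*(-80))/3305 - 2030*1/((-1 + 20)*(-5 + 20)) = (-1 + 800)*(1/3305) - 2030/(19*15) = 799*(1/3305) - 2030/285 = 799/3305 - 2030*1/285 = 799/3305 - 406/57 = -1296287/188385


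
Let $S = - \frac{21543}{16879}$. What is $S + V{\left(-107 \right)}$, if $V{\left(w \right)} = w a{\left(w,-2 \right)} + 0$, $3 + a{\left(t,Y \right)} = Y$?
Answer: $\frac{9008722}{16879} \approx 533.72$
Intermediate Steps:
$S = - \frac{21543}{16879}$ ($S = \left(-21543\right) \frac{1}{16879} = - \frac{21543}{16879} \approx -1.2763$)
$a{\left(t,Y \right)} = -3 + Y$
$V{\left(w \right)} = - 5 w$ ($V{\left(w \right)} = w \left(-3 - 2\right) + 0 = w \left(-5\right) + 0 = - 5 w + 0 = - 5 w$)
$S + V{\left(-107 \right)} = - \frac{21543}{16879} - -535 = - \frac{21543}{16879} + 535 = \frac{9008722}{16879}$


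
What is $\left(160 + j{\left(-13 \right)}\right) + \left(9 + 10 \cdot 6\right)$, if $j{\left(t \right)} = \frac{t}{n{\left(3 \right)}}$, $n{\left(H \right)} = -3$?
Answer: $\frac{700}{3} \approx 233.33$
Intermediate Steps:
$j{\left(t \right)} = - \frac{t}{3}$ ($j{\left(t \right)} = \frac{t}{-3} = t \left(- \frac{1}{3}\right) = - \frac{t}{3}$)
$\left(160 + j{\left(-13 \right)}\right) + \left(9 + 10 \cdot 6\right) = \left(160 - - \frac{13}{3}\right) + \left(9 + 10 \cdot 6\right) = \left(160 + \frac{13}{3}\right) + \left(9 + 60\right) = \frac{493}{3} + 69 = \frac{700}{3}$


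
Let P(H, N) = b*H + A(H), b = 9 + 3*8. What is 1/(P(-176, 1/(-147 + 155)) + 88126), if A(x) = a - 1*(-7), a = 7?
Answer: 1/82332 ≈ 1.2146e-5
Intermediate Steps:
b = 33 (b = 9 + 24 = 33)
A(x) = 14 (A(x) = 7 - 1*(-7) = 7 + 7 = 14)
P(H, N) = 14 + 33*H (P(H, N) = 33*H + 14 = 14 + 33*H)
1/(P(-176, 1/(-147 + 155)) + 88126) = 1/((14 + 33*(-176)) + 88126) = 1/((14 - 5808) + 88126) = 1/(-5794 + 88126) = 1/82332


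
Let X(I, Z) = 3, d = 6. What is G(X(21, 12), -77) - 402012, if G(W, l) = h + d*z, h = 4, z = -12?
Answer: -402080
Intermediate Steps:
G(W, l) = -68 (G(W, l) = 4 + 6*(-12) = 4 - 72 = -68)
G(X(21, 12), -77) - 402012 = -68 - 402012 = -402080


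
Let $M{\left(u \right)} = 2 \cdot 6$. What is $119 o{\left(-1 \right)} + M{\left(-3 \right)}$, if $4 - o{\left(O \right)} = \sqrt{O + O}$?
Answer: $488 - 119 i \sqrt{2} \approx 488.0 - 168.29 i$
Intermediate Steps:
$o{\left(O \right)} = 4 - \sqrt{2} \sqrt{O}$ ($o{\left(O \right)} = 4 - \sqrt{O + O} = 4 - \sqrt{2 O} = 4 - \sqrt{2} \sqrt{O}$)
$M{\left(u \right)} = 12$
$119 o{\left(-1 \right)} + M{\left(-3 \right)} = 119 \left(4 - \sqrt{2} \sqrt{-1}\right) + 12 = 119 \left(4 - \sqrt{2} i\right) + 12 = 119 \left(4 - i \sqrt{2}\right) + 12 = \left(476 - 119 i \sqrt{2}\right) + 12 = 488 - 119 i \sqrt{2}$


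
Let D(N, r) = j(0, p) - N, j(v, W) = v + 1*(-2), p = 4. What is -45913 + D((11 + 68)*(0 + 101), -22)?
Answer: -53894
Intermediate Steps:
j(v, W) = -2 + v (j(v, W) = v - 2 = -2 + v)
D(N, r) = -2 - N (D(N, r) = (-2 + 0) - N = -2 - N)
-45913 + D((11 + 68)*(0 + 101), -22) = -45913 + (-2 - (11 + 68)*(0 + 101)) = -45913 + (-2 - 79*101) = -45913 + (-2 - 1*7979) = -45913 + (-2 - 7979) = -45913 - 7981 = -53894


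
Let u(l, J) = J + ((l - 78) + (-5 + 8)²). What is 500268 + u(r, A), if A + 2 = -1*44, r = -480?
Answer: 499673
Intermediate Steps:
A = -46 (A = -2 - 1*44 = -2 - 44 = -46)
u(l, J) = -69 + J + l (u(l, J) = J + ((-78 + l) + 3²) = J + ((-78 + l) + 9) = J + (-69 + l) = -69 + J + l)
500268 + u(r, A) = 500268 + (-69 - 46 - 480) = 500268 - 595 = 499673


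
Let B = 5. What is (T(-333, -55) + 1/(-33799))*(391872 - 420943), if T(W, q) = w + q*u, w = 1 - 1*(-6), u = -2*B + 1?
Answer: -493250476887/33799 ≈ -1.4594e+7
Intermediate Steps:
u = -9 (u = -2*5 + 1 = -10 + 1 = -9)
w = 7 (w = 1 + 6 = 7)
T(W, q) = 7 - 9*q (T(W, q) = 7 + q*(-9) = 7 - 9*q)
(T(-333, -55) + 1/(-33799))*(391872 - 420943) = ((7 - 9*(-55)) + 1/(-33799))*(391872 - 420943) = ((7 + 495) - 1/33799)*(-29071) = (502 - 1/33799)*(-29071) = (16967097/33799)*(-29071) = -493250476887/33799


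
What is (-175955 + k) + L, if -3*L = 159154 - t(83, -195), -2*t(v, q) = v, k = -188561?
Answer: -2505487/6 ≈ -4.1758e+5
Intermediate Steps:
t(v, q) = -v/2
L = -318391/6 (L = -(159154 - (-1)*83/2)/3 = -(159154 - 1*(-83/2))/3 = -(159154 + 83/2)/3 = -1/3*318391/2 = -318391/6 ≈ -53065.)
(-175955 + k) + L = (-175955 - 188561) - 318391/6 = -364516 - 318391/6 = -2505487/6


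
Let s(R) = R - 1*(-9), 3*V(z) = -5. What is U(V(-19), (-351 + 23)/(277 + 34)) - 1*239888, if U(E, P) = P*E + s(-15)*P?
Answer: -223807960/933 ≈ -2.3988e+5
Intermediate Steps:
V(z) = -5/3 (V(z) = (1/3)*(-5) = -5/3)
s(R) = 9 + R (s(R) = R + 9 = 9 + R)
U(E, P) = -6*P + E*P (U(E, P) = P*E + (9 - 15)*P = E*P - 6*P = -6*P + E*P)
U(V(-19), (-351 + 23)/(277 + 34)) - 1*239888 = ((-351 + 23)/(277 + 34))*(-6 - 5/3) - 1*239888 = -328/311*(-23/3) - 239888 = 7544/933 - 239888 = -223807960/933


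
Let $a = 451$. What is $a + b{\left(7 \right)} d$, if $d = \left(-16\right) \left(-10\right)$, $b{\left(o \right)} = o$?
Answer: $1571$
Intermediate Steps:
$d = 160$
$a + b{\left(7 \right)} d = 451 + 7 \cdot 160 = 451 + 1120 = 1571$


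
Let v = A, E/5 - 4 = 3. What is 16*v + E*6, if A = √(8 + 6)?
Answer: 210 + 16*√14 ≈ 269.87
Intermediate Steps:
E = 35 (E = 20 + 5*3 = 20 + 15 = 35)
A = √14 ≈ 3.7417
v = √14 ≈ 3.7417
16*v + E*6 = 16*√14 + 35*6 = 16*√14 + 210 = 210 + 16*√14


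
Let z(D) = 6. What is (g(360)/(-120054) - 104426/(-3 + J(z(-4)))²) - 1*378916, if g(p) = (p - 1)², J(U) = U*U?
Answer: -1501566743173/3961782 ≈ -3.7901e+5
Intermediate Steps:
J(U) = U²
g(p) = (-1 + p)²
(g(360)/(-120054) - 104426/(-3 + J(z(-4)))²) - 1*378916 = ((-1 + 360)²/(-120054) - 104426/(-3 + 6²)²) - 1*378916 = (359²*(-1/120054) - 104426/(-3 + 36)²) - 378916 = (128881*(-1/120054) - 104426/(33²)) - 378916 = (-128881/120054 - 104426/1089) - 378916 = -384154861/3961782 - 378916 = -1501566743173/3961782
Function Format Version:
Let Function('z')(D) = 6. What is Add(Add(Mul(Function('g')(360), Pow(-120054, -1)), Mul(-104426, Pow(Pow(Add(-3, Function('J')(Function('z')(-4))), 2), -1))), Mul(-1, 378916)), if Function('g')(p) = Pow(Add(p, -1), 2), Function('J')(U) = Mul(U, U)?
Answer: Rational(-1501566743173, 3961782) ≈ -3.7901e+5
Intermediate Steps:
Function('J')(U) = Pow(U, 2)
Function('g')(p) = Pow(Add(-1, p), 2)
Add(Add(Mul(Function('g')(360), Pow(-120054, -1)), Mul(-104426, Pow(Pow(Add(-3, Function('J')(Function('z')(-4))), 2), -1))), Mul(-1, 378916)) = Add(Add(Mul(Pow(Add(-1, 360), 2), Pow(-120054, -1)), Mul(-104426, Pow(Pow(Add(-3, Pow(6, 2)), 2), -1))), Mul(-1, 378916)) = Add(Add(Mul(Pow(359, 2), Rational(-1, 120054)), Mul(-104426, Pow(Pow(Add(-3, 36), 2), -1))), -378916) = Add(Add(Mul(128881, Rational(-1, 120054)), Mul(-104426, Pow(Pow(33, 2), -1))), -378916) = Add(Add(Rational(-128881, 120054), Mul(-104426, Pow(1089, -1))), -378916) = Add(Add(Rational(-128881, 120054), Mul(-104426, Rational(1, 1089))), -378916) = Add(Add(Rational(-128881, 120054), Rational(-104426, 1089)), -378916) = Add(Rational(-384154861, 3961782), -378916) = Rational(-1501566743173, 3961782)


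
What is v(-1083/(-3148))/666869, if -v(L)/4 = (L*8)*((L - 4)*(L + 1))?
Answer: 52736229057/650121789430414 ≈ 8.1117e-5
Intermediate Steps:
v(L) = -32*L*(1 + L)*(-4 + L) (v(L) = -4*L*8*(L - 4)*(L + 1) = -4*8*L*(-4 + L)*(1 + L) = -4*8*L*(1 + L)*(-4 + L) = -32*L*(1 + L)*(-4 + L))
v(-1083/(-3148))/666869 = (32*(-1083/(-3148))*(4 - (-1083/(-3148))² + 3*(-1083/(-3148))))/666869 = (32*(-1083*(-1/3148))*(4 - (-1083*(-1/3148))² + 3*(-1083*(-1/3148))))*(1/666869) = (32*(1083/3148)*(4 - (1083/3148)² + 3*(1083/3148)))*(1/666869) = (32*(1083/3148)*(4 - 1*1172889/9909904 + 3249/3148))*(1/666869) = (32*(1083/3148)*(4 - 1172889/9909904 + 3249/3148))*(1/666869) = (32*(1083/3148)*(48694579/9909904))*(1/666869) = (52736229057/974886806)*(1/666869) = 52736229057/650121789430414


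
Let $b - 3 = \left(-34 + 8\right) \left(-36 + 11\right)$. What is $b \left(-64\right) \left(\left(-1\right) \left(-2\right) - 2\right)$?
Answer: $0$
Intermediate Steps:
$b = 653$ ($b = 3 + \left(-34 + 8\right) \left(-36 + 11\right) = 3 - -650 = 3 + 650 = 653$)
$b \left(-64\right) \left(\left(-1\right) \left(-2\right) - 2\right) = 653 \left(-64\right) \left(\left(-1\right) \left(-2\right) - 2\right) = - 41792 \left(2 - 2\right) = \left(-41792\right) 0 = 0$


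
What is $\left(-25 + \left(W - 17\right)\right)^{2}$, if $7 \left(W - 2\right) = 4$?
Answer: $\frac{76176}{49} \approx 1554.6$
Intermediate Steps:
$W = \frac{18}{7}$ ($W = 2 + \frac{1}{7} \cdot 4 = 2 + \frac{4}{7} = \frac{18}{7} \approx 2.5714$)
$\left(-25 + \left(W - 17\right)\right)^{2} = \left(-25 + \left(\frac{18}{7} - 17\right)\right)^{2} = \left(-25 - \frac{101}{7}\right)^{2} = \left(- \frac{276}{7}\right)^{2} = \frac{76176}{49}$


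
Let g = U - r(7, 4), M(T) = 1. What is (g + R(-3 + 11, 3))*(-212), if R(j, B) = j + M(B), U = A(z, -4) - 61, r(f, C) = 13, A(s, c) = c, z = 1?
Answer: 14628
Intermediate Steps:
U = -65 (U = -4 - 61 = -65)
R(j, B) = 1 + j (R(j, B) = j + 1 = 1 + j)
g = -78 (g = -65 - 1*13 = -65 - 13 = -78)
(g + R(-3 + 11, 3))*(-212) = (-78 + (1 + (-3 + 11)))*(-212) = (-78 + (1 + 8))*(-212) = (-78 + 9)*(-212) = -69*(-212) = 14628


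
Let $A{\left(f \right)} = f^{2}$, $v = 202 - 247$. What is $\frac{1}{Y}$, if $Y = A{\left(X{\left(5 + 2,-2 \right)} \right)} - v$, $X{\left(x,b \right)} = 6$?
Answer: $\frac{1}{81} \approx 0.012346$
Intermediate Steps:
$v = -45$ ($v = 202 - 247 = -45$)
$Y = 81$ ($Y = 6^{2} - -45 = 36 + 45 = 81$)
$\frac{1}{Y} = \frac{1}{81}$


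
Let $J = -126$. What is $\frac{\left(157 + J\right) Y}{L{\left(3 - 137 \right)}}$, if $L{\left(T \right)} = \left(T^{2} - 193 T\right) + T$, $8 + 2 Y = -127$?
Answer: $- \frac{4185}{87368} \approx -0.047901$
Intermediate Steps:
$Y = - \frac{135}{2}$ ($Y = -4 + \frac{1}{2} \left(-127\right) = -4 - \frac{127}{2} = - \frac{135}{2} \approx -67.5$)
$L{\left(T \right)} = T^{2} - 192 T$
$\frac{\left(157 + J\right) Y}{L{\left(3 - 137 \right)}} = \frac{\left(157 - 126\right) \left(- \frac{135}{2}\right)}{\left(3 - 137\right) \left(-192 + \left(3 - 137\right)\right)} = \frac{31 \left(- \frac{135}{2}\right)}{\left(-134\right) \left(-192 - 134\right)} = - \frac{4185}{2 \left(\left(-134\right) \left(-326\right)\right)} = - \frac{4185}{2 \cdot 43684} = \left(- \frac{4185}{2}\right) \frac{1}{43684} = - \frac{4185}{87368}$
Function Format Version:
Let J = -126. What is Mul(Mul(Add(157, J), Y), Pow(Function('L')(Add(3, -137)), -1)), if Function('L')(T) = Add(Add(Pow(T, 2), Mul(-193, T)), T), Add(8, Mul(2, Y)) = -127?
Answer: Rational(-4185, 87368) ≈ -0.047901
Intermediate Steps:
Y = Rational(-135, 2) (Y = Add(-4, Mul(Rational(1, 2), -127)) = Add(-4, Rational(-127, 2)) = Rational(-135, 2) ≈ -67.500)
Function('L')(T) = Add(Pow(T, 2), Mul(-192, T))
Mul(Mul(Add(157, J), Y), Pow(Function('L')(Add(3, -137)), -1)) = Mul(Mul(Add(157, -126), Rational(-135, 2)), Pow(Mul(Add(3, -137), Add(-192, Add(3, -137))), -1)) = Mul(Mul(31, Rational(-135, 2)), Pow(Mul(-134, Add(-192, -134)), -1)) = Mul(Rational(-4185, 2), Pow(Mul(-134, -326), -1)) = Mul(Rational(-4185, 2), Pow(43684, -1)) = Mul(Rational(-4185, 2), Rational(1, 43684)) = Rational(-4185, 87368)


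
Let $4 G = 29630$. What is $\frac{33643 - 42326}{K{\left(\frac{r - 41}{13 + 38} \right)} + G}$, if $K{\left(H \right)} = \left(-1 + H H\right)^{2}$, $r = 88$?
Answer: $- \frac{117484480566}{100226760143} \approx -1.1722$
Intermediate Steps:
$K{\left(H \right)} = \left(-1 + H^{2}\right)^{2}$
$G = \frac{14815}{2}$ ($G = \frac{1}{4} \cdot 29630 = \frac{14815}{2} \approx 7407.5$)
$\frac{33643 - 42326}{K{\left(\frac{r - 41}{13 + 38} \right)} + G} = \frac{33643 - 42326}{\left(-1 + \left(\frac{88 - 41}{13 + 38}\right)^{2}\right)^{2} + \frac{14815}{2}} = - \frac{8683}{\left(-1 + \left(\frac{47}{51}\right)^{2}\right)^{2} + \frac{14815}{2}} = - \frac{8683}{\left(-1 + \frac{2209}{2601}\right)^{2} + \frac{14815}{2}} = - \frac{8683}{\left(- \frac{392}{2601}\right)^{2} + \frac{14815}{2}} = - \frac{8683}{\frac{153664}{6765201} + \frac{14815}{2}} = - \frac{8683}{\frac{100226760143}{13530402}} = \left(-8683\right) \frac{13530402}{100226760143} = - \frac{117484480566}{100226760143}$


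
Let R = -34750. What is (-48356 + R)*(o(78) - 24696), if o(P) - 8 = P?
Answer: 2045238660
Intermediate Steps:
o(P) = 8 + P
(-48356 + R)*(o(78) - 24696) = (-48356 - 34750)*((8 + 78) - 24696) = -83106*(86 - 24696) = -83106*(-24610) = 2045238660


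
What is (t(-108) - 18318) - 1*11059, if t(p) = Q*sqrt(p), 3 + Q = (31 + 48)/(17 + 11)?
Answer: -29377 - 15*I*sqrt(3)/14 ≈ -29377.0 - 1.8558*I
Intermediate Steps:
Q = -5/28 (Q = -3 + (31 + 48)/(17 + 11) = -3 + 79/28 = -5/28 ≈ -0.17857)
t(p) = -5*sqrt(p)/28
(t(-108) - 18318) - 1*11059 = (-15*I*sqrt(3)/14 - 18318) - 1*11059 = (-15*I*sqrt(3)/14 - 18318) - 11059 = (-18318 - 15*I*sqrt(3)/14) - 11059 = -29377 - 15*I*sqrt(3)/14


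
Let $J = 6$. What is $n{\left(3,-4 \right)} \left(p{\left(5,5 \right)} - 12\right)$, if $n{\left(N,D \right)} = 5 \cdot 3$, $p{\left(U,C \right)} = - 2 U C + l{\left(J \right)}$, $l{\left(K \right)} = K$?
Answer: $-840$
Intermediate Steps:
$p{\left(U,C \right)} = 6 - 2 C U$ ($p{\left(U,C \right)} = - 2 U C + 6 = - 2 C U + 6 = 6 - 2 C U$)
$n{\left(N,D \right)} = 15$
$n{\left(3,-4 \right)} \left(p{\left(5,5 \right)} - 12\right) = 15 \left(\left(6 - 10 \cdot 5\right) - 12\right) = 15 \left(\left(6 - 50\right) - 12\right) = 15 \left(-44 - 12\right) = 15 \left(-56\right) = -840$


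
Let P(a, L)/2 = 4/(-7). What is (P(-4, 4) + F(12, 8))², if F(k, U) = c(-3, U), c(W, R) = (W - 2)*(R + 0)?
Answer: 82944/49 ≈ 1692.7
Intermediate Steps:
P(a, L) = -8/7 (P(a, L) = 2*(4/(-7)) = 2*(4*(-⅐)) = 2*(-4/7) = -8/7)
c(W, R) = R*(-2 + W) (c(W, R) = (-2 + W)*R = R*(-2 + W))
F(k, U) = -5*U (F(k, U) = U*(-2 - 3) = U*(-5) = -5*U)
(P(-4, 4) + F(12, 8))² = (-8/7 - 5*8)² = (-8/7 - 40)² = (-288/7)² = 82944/49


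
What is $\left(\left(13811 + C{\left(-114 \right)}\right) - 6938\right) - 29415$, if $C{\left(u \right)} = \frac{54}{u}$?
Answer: $- \frac{428307}{19} \approx -22542.0$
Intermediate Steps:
$\left(\left(13811 + C{\left(-114 \right)}\right) - 6938\right) - 29415 = \left(\left(13811 + \frac{54}{-114}\right) - 6938\right) - 29415 = \left(\left(13811 + 54 \left(- \frac{1}{114}\right)\right) - 6938\right) - 29415 = \left(\left(13811 - \frac{9}{19}\right) - 6938\right) - 29415 = \left(\frac{262400}{19} - 6938\right) - 29415 = \frac{130578}{19} - 29415 = - \frac{428307}{19}$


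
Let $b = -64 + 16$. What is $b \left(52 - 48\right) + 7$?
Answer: $-185$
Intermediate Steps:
$b = -48$
$b \left(52 - 48\right) + 7 = - 48 \left(52 - 48\right) + 7 = \left(-48\right) 4 + 7 = -192 + 7 = -185$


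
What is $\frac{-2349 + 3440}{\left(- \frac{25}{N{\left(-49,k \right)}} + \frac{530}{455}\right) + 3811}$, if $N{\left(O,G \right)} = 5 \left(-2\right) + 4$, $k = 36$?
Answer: $\frac{595686}{2083717} \approx 0.28588$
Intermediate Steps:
$N{\left(O,G \right)} = -6$ ($N{\left(O,G \right)} = -10 + 4 = -6$)
$\frac{-2349 + 3440}{\left(- \frac{25}{N{\left(-49,k \right)}} + \frac{530}{455}\right) + 3811} = \frac{-2349 + 3440}{\left(- \frac{25}{-6} + \frac{530}{455}\right) + 3811} = \frac{1091}{\left(\left(-25\right) \left(- \frac{1}{6}\right) + 530 \cdot \frac{1}{455}\right) + 3811} = \frac{1091}{\left(\frac{25}{6} + \frac{106}{91}\right) + 3811} = \frac{1091}{\frac{2911}{546} + 3811} = \frac{1091}{\frac{2083717}{546}} = 1091 \cdot \frac{546}{2083717} = \frac{595686}{2083717}$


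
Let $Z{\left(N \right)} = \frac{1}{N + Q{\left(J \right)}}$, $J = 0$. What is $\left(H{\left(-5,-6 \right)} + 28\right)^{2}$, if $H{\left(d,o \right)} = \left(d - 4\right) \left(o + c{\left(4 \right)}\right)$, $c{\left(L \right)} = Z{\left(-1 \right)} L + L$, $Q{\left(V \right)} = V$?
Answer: $6724$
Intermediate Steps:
$Z{\left(N \right)} = \frac{1}{N}$ ($Z{\left(N \right)} = \frac{1}{N + 0} = \frac{1}{N}$)
$c{\left(L \right)} = 0$ ($c{\left(L \right)} = \frac{L}{-1} + L = - L + L = 0$)
$H{\left(d,o \right)} = o \left(-4 + d\right)$ ($H{\left(d,o \right)} = \left(d - 4\right) \left(o + 0\right) = \left(-4 + d\right) o = o \left(-4 + d\right)$)
$\left(H{\left(-5,-6 \right)} + 28\right)^{2} = \left(- 6 \left(-4 - 5\right) + 28\right)^{2} = \left(\left(-6\right) \left(-9\right) + 28\right)^{2} = \left(54 + 28\right)^{2} = 82^{2} = 6724$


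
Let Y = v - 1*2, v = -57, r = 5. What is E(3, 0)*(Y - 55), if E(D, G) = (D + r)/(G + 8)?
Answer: -114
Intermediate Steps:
E(D, G) = (5 + D)/(8 + G) (E(D, G) = (D + 5)/(G + 8) = (5 + D)/(8 + G))
Y = -59 (Y = -57 - 1*2 = -57 - 2 = -59)
E(3, 0)*(Y - 55) = ((5 + 3)/(8 + 0))*(-59 - 55) = (8/8)*(-114) = ((⅛)*8)*(-114) = 1*(-114) = -114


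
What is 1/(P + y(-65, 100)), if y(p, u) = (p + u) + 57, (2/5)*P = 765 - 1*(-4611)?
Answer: 1/13532 ≈ 7.3899e-5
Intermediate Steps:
P = 13440 (P = 5*(765 - 1*(-4611))/2 = 5*(765 + 4611)/2 = (5/2)*5376 = 13440)
y(p, u) = 57 + p + u
1/(P + y(-65, 100)) = 1/(13440 + (57 - 65 + 100)) = 1/(13440 + 92) = 1/13532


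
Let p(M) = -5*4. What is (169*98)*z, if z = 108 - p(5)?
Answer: 2119936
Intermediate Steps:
p(M) = -20
z = 128 (z = 108 - 1*(-20) = 108 + 20 = 128)
(169*98)*z = (169*98)*128 = 16562*128 = 2119936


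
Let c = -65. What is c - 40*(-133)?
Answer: 5255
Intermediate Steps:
c - 40*(-133) = -65 - 40*(-133) = -65 + 5320 = 5255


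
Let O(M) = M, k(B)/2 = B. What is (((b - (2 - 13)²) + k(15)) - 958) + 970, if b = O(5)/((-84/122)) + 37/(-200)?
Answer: -363077/4200 ≈ -86.447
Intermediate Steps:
k(B) = 2*B
b = -31277/4200 (b = 5/((-84/122)) + 37/(-200) = 5/((-84*1/122)) + 37*(-1/200) = 5/(-42/61) - 37/200 = 5*(-61/42) - 37/200 = -305/42 - 37/200 = -31277/4200 ≈ -7.4469)
(((b - (2 - 13)²) + k(15)) - 958) + 970 = (((-31277/4200 - (2 - 13)²) + 2*15) - 958) + 970 = (((-31277/4200 - 1*(-11)²) + 30) - 958) + 970 = (((-31277/4200 - 1*121) + 30) - 958) + 970 = (((-31277/4200 - 121) + 30) - 958) + 970 = ((-539477/4200 + 30) - 958) + 970 = (-413477/4200 - 958) + 970 = -4437077/4200 + 970 = -363077/4200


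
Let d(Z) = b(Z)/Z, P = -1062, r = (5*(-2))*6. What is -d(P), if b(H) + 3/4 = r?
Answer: -27/472 ≈ -0.057203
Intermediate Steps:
r = -60 (r = -10*6 = -60)
b(H) = -243/4 (b(H) = -3/4 - 60 = -243/4)
d(Z) = -243/(4*Z)
-d(P) = -(-243)/(4*(-1062)) = -(-243)*(-1)/(4*1062) = -1*27/472 = -27/472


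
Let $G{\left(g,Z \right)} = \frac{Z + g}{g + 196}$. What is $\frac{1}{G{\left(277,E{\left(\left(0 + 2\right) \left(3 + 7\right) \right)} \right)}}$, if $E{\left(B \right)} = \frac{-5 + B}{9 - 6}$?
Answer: $\frac{473}{282} \approx 1.6773$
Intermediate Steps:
$E{\left(B \right)} = - \frac{5}{3} + \frac{B}{3}$ ($E{\left(B \right)} = \frac{-5 + B}{3} = \left(-5 + B\right) \frac{1}{3} = - \frac{5}{3} + \frac{B}{3}$)
$G{\left(g,Z \right)} = \frac{Z + g}{196 + g}$
$\frac{1}{G{\left(277,E{\left(\left(0 + 2\right) \left(3 + 7\right) \right)} \right)}} = \frac{1}{\frac{1}{196 + 277} \left(\left(- \frac{5}{3} + \frac{\left(0 + 2\right) \left(3 + 7\right)}{3}\right) + 277\right)} = \frac{1}{\frac{1}{473} \left(\left(- \frac{5}{3} + \frac{2 \cdot 10}{3}\right) + 277\right)} = \frac{1}{\frac{1}{473} \left(\left(- \frac{5}{3} + \frac{1}{3} \cdot 20\right) + 277\right)} = \frac{1}{\frac{1}{473} \left(\left(- \frac{5}{3} + \frac{20}{3}\right) + 277\right)} = \frac{1}{\frac{1}{473} \left(5 + 277\right)} = \frac{1}{\frac{1}{473} \cdot 282} = \frac{1}{\frac{282}{473}} = \frac{473}{282}$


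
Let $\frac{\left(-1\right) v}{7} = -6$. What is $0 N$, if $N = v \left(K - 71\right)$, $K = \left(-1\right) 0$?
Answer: $0$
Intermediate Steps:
$K = 0$
$v = 42$ ($v = \left(-7\right) \left(-6\right) = 42$)
$N = -2982$ ($N = 42 \left(0 - 71\right) = 42 \left(-71\right) = -2982$)
$0 N = 0 \left(-2982\right) = 0$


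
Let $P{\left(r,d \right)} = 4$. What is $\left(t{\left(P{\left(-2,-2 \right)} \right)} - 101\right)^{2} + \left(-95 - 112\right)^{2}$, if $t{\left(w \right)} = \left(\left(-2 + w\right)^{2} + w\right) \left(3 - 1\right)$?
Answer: $50074$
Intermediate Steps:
$t{\left(w \right)} = 2 w + 2 \left(-2 + w\right)^{2}$ ($t{\left(w \right)} = \left(w + \left(-2 + w\right)^{2}\right) 2 = 2 w + 2 \left(-2 + w\right)^{2}$)
$\left(t{\left(P{\left(-2,-2 \right)} \right)} - 101\right)^{2} + \left(-95 - 112\right)^{2} = \left(\left(2 \cdot 4 + 2 \left(-2 + 4\right)^{2}\right) - 101\right)^{2} + \left(-95 - 112\right)^{2} = \left(\left(8 + 2 \cdot 2^{2}\right) - 101\right)^{2} + \left(-207\right)^{2} = \left(\left(8 + 2 \cdot 4\right) - 101\right)^{2} + 42849 = \left(\left(8 + 8\right) - 101\right)^{2} + 42849 = \left(16 - 101\right)^{2} + 42849 = \left(-85\right)^{2} + 42849 = 7225 + 42849 = 50074$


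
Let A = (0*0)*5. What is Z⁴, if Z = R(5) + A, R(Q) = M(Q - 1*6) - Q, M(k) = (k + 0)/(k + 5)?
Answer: 194481/256 ≈ 759.69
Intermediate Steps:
A = 0 (A = 0*5 = 0)
M(k) = k/(5 + k)
R(Q) = -Q + (-6 + Q)/(-1 + Q) (R(Q) = (Q - 1*6)/(5 + (Q - 1*6)) - Q = (Q - 6)/(5 + (Q - 6)) - Q = (-6 + Q)/(5 + (-6 + Q)) - Q = (-6 + Q)/(-1 + Q) - Q = -Q + (-6 + Q)/(-1 + Q))
Z = -21/4 (Z = (-6 + 5 - 1*5*(-1 + 5))/(-1 + 5) + 0 = (-6 + 5 - 1*5*4)/4 + 0 = (-6 + 5 - 20)/4 + 0 = (¼)*(-21) + 0 = -21/4 + 0 = -21/4 ≈ -5.2500)
Z⁴ = (-21/4)⁴ = 194481/256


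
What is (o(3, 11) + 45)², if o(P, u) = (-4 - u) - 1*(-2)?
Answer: 1024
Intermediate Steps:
o(P, u) = -2 - u (o(P, u) = (-4 - u) + 2 = -2 - u)
(o(3, 11) + 45)² = ((-2 - 1*11) + 45)² = ((-2 - 11) + 45)² = (-13 + 45)² = 32² = 1024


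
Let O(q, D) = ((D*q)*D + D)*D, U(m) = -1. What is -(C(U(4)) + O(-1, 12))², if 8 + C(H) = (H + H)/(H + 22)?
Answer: -1117832356/441 ≈ -2.5348e+6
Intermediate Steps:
O(q, D) = D*(D + q*D²) (O(q, D) = (q*D² + D)*D = (D + q*D²)*D = D*(D + q*D²))
C(H) = -8 + 2*H/(22 + H) (C(H) = -8 + (H + H)/(H + 22) = -8 + (2*H)/(22 + H) = -8 + 2*H/(22 + H))
-(C(U(4)) + O(-1, 12))² = -(2*(-88 - 3*(-1))/(22 - 1) + 12²*(1 + 12*(-1)))² = -(2*(-88 + 3)/21 + 144*(1 - 12))² = -(2*(1/21)*(-85) + 144*(-11))² = -(-170/21 - 1584)² = -(-33434/21)² = -1*1117832356/441 = -1117832356/441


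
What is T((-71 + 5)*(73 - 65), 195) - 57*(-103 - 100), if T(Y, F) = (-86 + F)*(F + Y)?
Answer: -24726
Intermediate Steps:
T((-71 + 5)*(73 - 65), 195) - 57*(-103 - 100) = (195² - 86*195 - 86*(-71 + 5)*(73 - 65) + 195*((-71 + 5)*(73 - 65))) - 57*(-103 - 100) = (38025 - 16770 - (-5676)*8 + 195*(-66*8)) - 57*(-203) = (38025 - 16770 - 86*(-528) + 195*(-528)) - 1*(-11571) = (38025 - 16770 + 45408 - 102960) + 11571 = -36297 + 11571 = -24726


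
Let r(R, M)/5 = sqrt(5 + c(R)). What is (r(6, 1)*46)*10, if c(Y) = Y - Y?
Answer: 2300*sqrt(5) ≈ 5143.0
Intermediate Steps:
c(Y) = 0
r(R, M) = 5*sqrt(5) (r(R, M) = 5*sqrt(5 + 0) = 5*sqrt(5))
(r(6, 1)*46)*10 = ((5*sqrt(5))*46)*10 = (230*sqrt(5))*10 = 2300*sqrt(5)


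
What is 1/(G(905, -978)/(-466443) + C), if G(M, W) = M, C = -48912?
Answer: -466443/22814660921 ≈ -2.0445e-5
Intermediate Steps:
1/(G(905, -978)/(-466443) + C) = 1/(905/(-466443) - 48912) = 1/(905*(-1/466443) - 48912) = 1/(-905/466443 - 48912) = 1/(-22814660921/466443) = -466443/22814660921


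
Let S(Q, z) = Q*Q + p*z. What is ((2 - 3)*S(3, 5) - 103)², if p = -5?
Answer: 7569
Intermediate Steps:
S(Q, z) = Q² - 5*z (S(Q, z) = Q*Q - 5*z = Q² - 5*z)
((2 - 3)*S(3, 5) - 103)² = ((2 - 3)*(3² - 5*5) - 103)² = (-(9 - 25) - 103)² = (-1*(-16) - 103)² = (16 - 103)² = (-87)² = 7569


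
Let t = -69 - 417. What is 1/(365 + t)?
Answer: -1/121 ≈ -0.0082645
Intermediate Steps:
t = -486
1/(365 + t) = 1/(365 - 486) = 1/(-121) = -1/121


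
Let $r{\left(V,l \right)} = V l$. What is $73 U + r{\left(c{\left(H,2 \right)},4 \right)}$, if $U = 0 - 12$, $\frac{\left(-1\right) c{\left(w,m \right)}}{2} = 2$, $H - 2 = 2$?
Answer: $-892$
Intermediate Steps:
$H = 4$ ($H = 2 + 2 = 4$)
$c{\left(w,m \right)} = -4$ ($c{\left(w,m \right)} = \left(-2\right) 2 = -4$)
$U = -12$ ($U = 0 - 12 = -12$)
$73 U + r{\left(c{\left(H,2 \right)},4 \right)} = 73 \left(-12\right) - 16 = -876 - 16 = -892$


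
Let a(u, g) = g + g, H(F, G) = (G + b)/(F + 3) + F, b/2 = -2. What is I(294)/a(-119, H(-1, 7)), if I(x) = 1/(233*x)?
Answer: 1/68502 ≈ 1.4598e-5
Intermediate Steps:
b = -4 (b = 2*(-2) = -4)
H(F, G) = F + (-4 + G)/(3 + F) (H(F, G) = (G - 4)/(F + 3) + F = (-4 + G)/(3 + F) + F = F + (-4 + G)/(3 + F))
I(x) = 1/(233*x)
a(u, g) = 2*g
I(294)/a(-119, H(-1, 7)) = ((1/233)/294)/((2*((-4 + 7 + (-1)**2 + 3*(-1))/(3 - 1)))) = ((1/233)*(1/294))/((2*((-4 + 7 + 1 - 3)/2))) = 1/(68502*((2*((1/2)*1)))) = 1/(68502*((2*(1/2)))) = (1/68502)/1 = (1/68502)*1 = 1/68502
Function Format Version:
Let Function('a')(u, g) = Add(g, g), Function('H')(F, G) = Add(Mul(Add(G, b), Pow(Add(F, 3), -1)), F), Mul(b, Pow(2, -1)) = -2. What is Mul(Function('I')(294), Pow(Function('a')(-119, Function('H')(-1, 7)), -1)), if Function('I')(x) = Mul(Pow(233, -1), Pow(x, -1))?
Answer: Rational(1, 68502) ≈ 1.4598e-5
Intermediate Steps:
b = -4 (b = Mul(2, -2) = -4)
Function('H')(F, G) = Add(F, Mul(Pow(Add(3, F), -1), Add(-4, G))) (Function('H')(F, G) = Add(Mul(Add(G, -4), Pow(Add(F, 3), -1)), F) = Add(Mul(Add(-4, G), Pow(Add(3, F), -1)), F) = Add(Mul(Pow(Add(3, F), -1), Add(-4, G)), F) = Add(F, Mul(Pow(Add(3, F), -1), Add(-4, G))))
Function('I')(x) = Mul(Rational(1, 233), Pow(x, -1))
Function('a')(u, g) = Mul(2, g)
Mul(Function('I')(294), Pow(Function('a')(-119, Function('H')(-1, 7)), -1)) = Mul(Mul(Rational(1, 233), Pow(294, -1)), Pow(Mul(2, Mul(Pow(Add(3, -1), -1), Add(-4, 7, Pow(-1, 2), Mul(3, -1)))), -1)) = Mul(Mul(Rational(1, 233), Rational(1, 294)), Pow(Mul(2, Mul(Pow(2, -1), Add(-4, 7, 1, -3))), -1)) = Mul(Rational(1, 68502), Pow(Mul(2, Mul(Rational(1, 2), 1)), -1)) = Mul(Rational(1, 68502), Pow(Mul(2, Rational(1, 2)), -1)) = Mul(Rational(1, 68502), Pow(1, -1)) = Mul(Rational(1, 68502), 1) = Rational(1, 68502)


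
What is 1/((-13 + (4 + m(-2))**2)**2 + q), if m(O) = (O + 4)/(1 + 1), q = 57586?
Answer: 1/57730 ≈ 1.7322e-5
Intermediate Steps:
m(O) = 2 + O/2 (m(O) = (4 + O)/2 = (4 + O)*(1/2) = 2 + O/2)
1/((-13 + (4 + m(-2))**2)**2 + q) = 1/((-13 + (4 + (2 + (1/2)*(-2)))**2)**2 + 57586) = 1/((-13 + (4 + (2 - 1))**2)**2 + 57586) = 1/((-13 + (4 + 1)**2)**2 + 57586) = 1/((-13 + 5**2)**2 + 57586) = 1/((-13 + 25)**2 + 57586) = 1/(12**2 + 57586) = 1/(144 + 57586) = 1/57730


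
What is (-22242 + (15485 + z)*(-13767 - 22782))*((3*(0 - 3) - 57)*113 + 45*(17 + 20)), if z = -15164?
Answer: 68093650503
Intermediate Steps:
(-22242 + (15485 + z)*(-13767 - 22782))*((3*(0 - 3) - 57)*113 + 45*(17 + 20)) = (-22242 + (15485 - 15164)*(-13767 - 22782))*((3*(0 - 3) - 57)*113 + 45*(17 + 20)) = (-22242 + 321*(-36549))*((3*(-3) - 57)*113 + 45*37) = (-22242 - 11732229)*((-9 - 57)*113 + 1665) = -11754471*(-66*113 + 1665) = -11754471*(-7458 + 1665) = -11754471*(-5793) = 68093650503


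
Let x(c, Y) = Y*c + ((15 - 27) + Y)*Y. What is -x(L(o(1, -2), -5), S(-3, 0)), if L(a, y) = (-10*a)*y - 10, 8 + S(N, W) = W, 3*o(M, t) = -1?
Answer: -1120/3 ≈ -373.33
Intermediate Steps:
o(M, t) = -⅓ (o(M, t) = (⅓)*(-1) = -⅓)
S(N, W) = -8 + W
L(a, y) = -10 - 10*a*y (L(a, y) = -10*a*y - 10 = -10 - 10*a*y)
x(c, Y) = Y*c + Y*(-12 + Y) (x(c, Y) = Y*c + (-12 + Y)*Y = Y*c + Y*(-12 + Y))
-x(L(o(1, -2), -5), S(-3, 0)) = -(-8 + 0)*(-12 + (-8 + 0) + (-10 - 10*(-⅓)*(-5))) = -(-8)*(-12 - 8 + (-10 - 50/3)) = -(-8)*(-12 - 8 - 80/3) = -(-8)*(-140)/3 = -1*1120/3 = -1120/3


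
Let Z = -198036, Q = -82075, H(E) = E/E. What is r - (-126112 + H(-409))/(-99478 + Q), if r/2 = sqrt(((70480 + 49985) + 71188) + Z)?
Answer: -126111/181553 + 2*I*sqrt(6383) ≈ -0.69462 + 159.79*I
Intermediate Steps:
H(E) = 1
r = 2*I*sqrt(6383) (r = 2*sqrt(((70480 + 49985) + 71188) - 198036) = 2*sqrt((120465 + 71188) - 198036) = 2*sqrt(191653 - 198036) = 2*sqrt(-6383) = 2*(I*sqrt(6383)) = 2*I*sqrt(6383) ≈ 159.79*I)
r - (-126112 + H(-409))/(-99478 + Q) = 2*I*sqrt(6383) - (-126112 + 1)/(-99478 - 82075) = 2*I*sqrt(6383) - (-126111)/(-181553) = 2*I*sqrt(6383) - (-126111)*(-1)/181553 = 2*I*sqrt(6383) - 1*126111/181553 = 2*I*sqrt(6383) - 126111/181553 = -126111/181553 + 2*I*sqrt(6383)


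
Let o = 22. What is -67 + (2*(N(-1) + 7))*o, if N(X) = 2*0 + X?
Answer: 197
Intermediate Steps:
N(X) = X (N(X) = 0 + X = X)
-67 + (2*(N(-1) + 7))*o = -67 + (2*(-1 + 7))*22 = -67 + (2*6)*22 = -67 + 12*22 = -67 + 264 = 197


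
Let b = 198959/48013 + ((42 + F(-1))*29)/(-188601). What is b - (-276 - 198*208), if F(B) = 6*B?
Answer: 17879533523227/431204753 ≈ 41464.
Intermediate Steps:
b = 1784463847/431204753 (b = 198959/48013 + ((42 + 6*(-1))*29)/(-188601) = 198959*(1/48013) + ((42 - 6)*29)*(-1/188601) = 198959/48013 + (36*29)*(-1/188601) = 198959/48013 + 1044*(-1/188601) = 198959/48013 - 348/62867 = 1784463847/431204753 ≈ 4.1383)
b - (-276 - 198*208) = 1784463847/431204753 - (-276 - 198*208) = 1784463847/431204753 - (-276 - 41184) = 1784463847/431204753 - 1*(-41460) = 1784463847/431204753 + 41460 = 17879533523227/431204753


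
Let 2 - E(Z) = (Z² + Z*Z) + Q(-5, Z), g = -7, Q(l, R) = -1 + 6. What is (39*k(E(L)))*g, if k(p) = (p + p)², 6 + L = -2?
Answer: -18739812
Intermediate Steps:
Q(l, R) = 5
L = -8 (L = -6 - 2 = -8)
E(Z) = -3 - 2*Z² (E(Z) = 2 - ((Z² + Z*Z) + 5) = 2 - ((Z² + Z²) + 5) = 2 - (2*Z² + 5) = 2 - (5 + 2*Z²) = 2 + (-5 - 2*Z²) = -3 - 2*Z²)
k(p) = 4*p² (k(p) = (2*p)² = 4*p²)
(39*k(E(L)))*g = (39*(4*(-3 - 2*(-8)²)²))*(-7) = (39*(4*(-3 - 2*64)²))*(-7) = (39*(4*(-3 - 128)²))*(-7) = (39*(4*(-131)²))*(-7) = (39*(4*17161))*(-7) = (39*68644)*(-7) = 2677116*(-7) = -18739812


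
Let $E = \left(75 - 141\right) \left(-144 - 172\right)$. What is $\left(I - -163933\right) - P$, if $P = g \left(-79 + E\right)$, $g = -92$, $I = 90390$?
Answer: $2165807$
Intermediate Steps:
$E = 20856$ ($E = \left(-66\right) \left(-316\right) = 20856$)
$P = -1911484$ ($P = - 92 \left(-79 + 20856\right) = \left(-92\right) 20777 = -1911484$)
$\left(I - -163933\right) - P = \left(90390 - -163933\right) - -1911484 = \left(90390 + 163933\right) + 1911484 = 254323 + 1911484 = 2165807$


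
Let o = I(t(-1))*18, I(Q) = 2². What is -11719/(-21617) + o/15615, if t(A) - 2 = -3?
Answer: 20505401/37505495 ≈ 0.54673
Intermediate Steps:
t(A) = -1 (t(A) = 2 - 3 = -1)
I(Q) = 4
o = 72 (o = 4*18 = 72)
-11719/(-21617) + o/15615 = -11719/(-21617) + 72/15615 = -11719*(-1/21617) + 72*(1/15615) = 11719/21617 + 8/1735 = 20505401/37505495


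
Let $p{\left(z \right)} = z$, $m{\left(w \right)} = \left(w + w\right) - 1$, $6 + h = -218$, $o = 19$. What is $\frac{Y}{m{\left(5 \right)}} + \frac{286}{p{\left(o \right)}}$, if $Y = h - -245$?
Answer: $\frac{991}{57} \approx 17.386$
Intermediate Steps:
$h = -224$ ($h = -6 - 218 = -224$)
$m{\left(w \right)} = -1 + 2 w$ ($m{\left(w \right)} = 2 w - 1 = -1 + 2 w$)
$Y = 21$ ($Y = -224 - -245 = -224 + 245 = 21$)
$\frac{Y}{m{\left(5 \right)}} + \frac{286}{p{\left(o \right)}} = \frac{21}{-1 + 2 \cdot 5} + \frac{286}{19} = \frac{21}{-1 + 10} + 286 \cdot \frac{1}{19} = \frac{21}{9} + \frac{286}{19} = 21 \cdot \frac{1}{9} + \frac{286}{19} = \frac{7}{3} + \frac{286}{19} = \frac{991}{57}$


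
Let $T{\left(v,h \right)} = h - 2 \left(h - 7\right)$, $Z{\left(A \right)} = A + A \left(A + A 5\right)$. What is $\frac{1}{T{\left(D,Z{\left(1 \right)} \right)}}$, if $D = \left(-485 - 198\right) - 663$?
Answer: $\frac{1}{7} \approx 0.14286$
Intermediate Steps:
$D = -1346$ ($D = -683 - 663 = -1346$)
$Z{\left(A \right)} = A + 6 A^{2}$ ($Z{\left(A \right)} = A + A \left(A + 5 A\right) = A + A 6 A = A + 6 A^{2}$)
$T{\left(v,h \right)} = 14 - h$ ($T{\left(v,h \right)} = h - 2 \left(-7 + h\right) = h - \left(-14 + 2 h\right) = 14 - h$)
$\frac{1}{T{\left(D,Z{\left(1 \right)} \right)}} = \frac{1}{14 - 1 \left(1 + 6 \cdot 1\right)} = \frac{1}{14 - 1 \left(1 + 6\right)} = \frac{1}{14 - 1 \cdot 7} = \frac{1}{14 - 7} = \frac{1}{7}$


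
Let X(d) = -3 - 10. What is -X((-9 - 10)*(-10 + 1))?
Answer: 13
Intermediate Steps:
X(d) = -13
-X((-9 - 10)*(-10 + 1)) = -1*(-13) = 13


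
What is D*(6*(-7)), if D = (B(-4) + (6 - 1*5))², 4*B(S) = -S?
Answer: -168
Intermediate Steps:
B(S) = -S/4 (B(S) = (-S)/4 = -S/4)
D = 4 (D = (-¼*(-4) + (6 - 1*5))² = (1 + (6 - 5))² = (1 + 1)² = 2² = 4)
D*(6*(-7)) = 4*(6*(-7)) = 4*(-42) = -168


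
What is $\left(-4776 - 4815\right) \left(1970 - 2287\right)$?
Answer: $3040347$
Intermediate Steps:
$\left(-4776 - 4815\right) \left(1970 - 2287\right) = \left(-9591\right) \left(-317\right) = 3040347$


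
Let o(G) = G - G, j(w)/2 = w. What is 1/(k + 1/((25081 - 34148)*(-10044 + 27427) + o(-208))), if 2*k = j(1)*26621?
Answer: 157611661/4195780027480 ≈ 3.7564e-5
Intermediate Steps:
j(w) = 2*w
o(G) = 0
k = 26621 (k = ((2*1)*26621)/2 = (2*26621)/2 = (½)*53242 = 26621)
1/(k + 1/((25081 - 34148)*(-10044 + 27427) + o(-208))) = 1/(26621 + 1/((25081 - 34148)*(-10044 + 27427) + 0)) = 1/(26621 + 1/(-9067*17383 + 0)) = 1/(26621 + 1/(-157611661 + 0)) = 1/(26621 + 1/(-157611661)) = 1/(26621 - 1/157611661) = 1/(4195780027480/157611661) = 157611661/4195780027480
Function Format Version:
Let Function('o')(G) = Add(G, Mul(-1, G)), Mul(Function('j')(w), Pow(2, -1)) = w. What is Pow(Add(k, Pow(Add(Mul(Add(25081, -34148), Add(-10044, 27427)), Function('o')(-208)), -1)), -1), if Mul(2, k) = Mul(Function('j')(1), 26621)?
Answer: Rational(157611661, 4195780027480) ≈ 3.7564e-5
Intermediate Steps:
Function('j')(w) = Mul(2, w)
Function('o')(G) = 0
k = 26621 (k = Mul(Rational(1, 2), Mul(Mul(2, 1), 26621)) = Mul(Rational(1, 2), Mul(2, 26621)) = Mul(Rational(1, 2), 53242) = 26621)
Pow(Add(k, Pow(Add(Mul(Add(25081, -34148), Add(-10044, 27427)), Function('o')(-208)), -1)), -1) = Pow(Add(26621, Pow(Add(Mul(Add(25081, -34148), Add(-10044, 27427)), 0), -1)), -1) = Pow(Add(26621, Pow(Add(Mul(-9067, 17383), 0), -1)), -1) = Pow(Add(26621, Pow(Add(-157611661, 0), -1)), -1) = Pow(Add(26621, Pow(-157611661, -1)), -1) = Pow(Add(26621, Rational(-1, 157611661)), -1) = Pow(Rational(4195780027480, 157611661), -1) = Rational(157611661, 4195780027480)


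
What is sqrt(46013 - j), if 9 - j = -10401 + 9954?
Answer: sqrt(45557) ≈ 213.44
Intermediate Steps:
j = 456 (j = 9 - (-10401 + 9954) = 9 - 1*(-447) = 9 + 447 = 456)
sqrt(46013 - j) = sqrt(46013 - 1*456) = sqrt(46013 - 456) = sqrt(45557)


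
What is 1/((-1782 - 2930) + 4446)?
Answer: -1/266 ≈ -0.0037594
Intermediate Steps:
1/((-1782 - 2930) + 4446) = 1/(-4712 + 4446) = 1/(-266) = -1/266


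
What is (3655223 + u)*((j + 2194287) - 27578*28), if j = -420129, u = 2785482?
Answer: 6453418951670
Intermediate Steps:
(3655223 + u)*((j + 2194287) - 27578*28) = (3655223 + 2785482)*((-420129 + 2194287) - 27578*28) = 6440705*(1774158 - 772184) = 6440705*1001974 = 6453418951670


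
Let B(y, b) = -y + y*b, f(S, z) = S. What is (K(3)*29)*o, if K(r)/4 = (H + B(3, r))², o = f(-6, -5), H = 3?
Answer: -56376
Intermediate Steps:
B(y, b) = -y + b*y
o = -6
K(r) = 36*r² (K(r) = 4*(3 + 3*(-1 + r))² = 4*(3 + (-3 + 3*r))² = 4*(3*r)² = 4*(9*r²) = 36*r²)
(K(3)*29)*o = ((36*3²)*29)*(-6) = ((36*9)*29)*(-6) = (324*29)*(-6) = 9396*(-6) = -56376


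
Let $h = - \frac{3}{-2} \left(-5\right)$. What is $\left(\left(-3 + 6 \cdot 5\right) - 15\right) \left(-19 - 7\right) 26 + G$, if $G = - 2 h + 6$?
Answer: $-8091$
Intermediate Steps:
$h = - \frac{15}{2}$ ($h = - \frac{3 \left(-1\right)}{2} \left(-5\right) = \left(-1\right) \left(- \frac{3}{2}\right) \left(-5\right) = \frac{3}{2} \left(-5\right) = - \frac{15}{2} \approx -7.5$)
$G = 21$ ($G = \left(-2\right) \left(- \frac{15}{2}\right) + 6 = 15 + 6 = 21$)
$\left(\left(-3 + 6 \cdot 5\right) - 15\right) \left(-19 - 7\right) 26 + G = \left(\left(-3 + 6 \cdot 5\right) - 15\right) \left(-19 - 7\right) 26 + 21 = \left(\left(-3 + 30\right) - 15\right) \left(-26\right) 26 + 21 = \left(27 - 15\right) \left(-26\right) 26 + 21 = 12 \left(-26\right) 26 + 21 = \left(-312\right) 26 + 21 = -8112 + 21 = -8091$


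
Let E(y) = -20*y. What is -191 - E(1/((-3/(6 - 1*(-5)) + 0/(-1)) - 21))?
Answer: -22457/117 ≈ -191.94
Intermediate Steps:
-191 - E(1/((-3/(6 - 1*(-5)) + 0/(-1)) - 21)) = -191 - (-20)/((-3/(6 - 1*(-5)) + 0/(-1)) - 21) = -191 - (-20)/((-3/(6 + 5) + 0*(-1)) - 21) = -191 - (-20)/((-3/11 + 0) - 21) = -191 - (-20)/(-3/11 - 21) = -191 - (-20)/(-234/11) = -191 - (-20)*(-11)/234 = -191 - 1*110/117 = -191 - 110/117 = -22457/117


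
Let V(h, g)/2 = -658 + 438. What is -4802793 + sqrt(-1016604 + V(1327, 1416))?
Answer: -4802793 + 14*I*sqrt(5189) ≈ -4.8028e+6 + 1008.5*I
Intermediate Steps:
V(h, g) = -440 (V(h, g) = 2*(-658 + 438) = 2*(-220) = -440)
-4802793 + sqrt(-1016604 + V(1327, 1416)) = -4802793 + sqrt(-1016604 - 440) = -4802793 + sqrt(-1017044) = -4802793 + 14*I*sqrt(5189)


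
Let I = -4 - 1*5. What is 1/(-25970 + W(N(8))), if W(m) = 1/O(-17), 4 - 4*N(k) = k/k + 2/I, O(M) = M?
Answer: -17/441491 ≈ -3.8506e-5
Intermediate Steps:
I = -9 (I = -4 - 5 = -9)
N(k) = 29/36 (N(k) = 1 - (k/k + 2/(-9))/4 = 1 - (1 + 2*(-⅑))/4 = 1 - (1 - 2/9)/4 = 1 - ¼*7/9 = 1 - 7/36 = 29/36)
W(m) = -1/17 (W(m) = 1/(-17) = -1/17)
1/(-25970 + W(N(8))) = 1/(-25970 - 1/17) = 1/(-441491/17) = -17/441491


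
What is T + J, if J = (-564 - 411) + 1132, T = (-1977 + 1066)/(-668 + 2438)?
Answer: 276979/1770 ≈ 156.49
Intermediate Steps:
T = -911/1770 ≈ -0.51469
J = 157 (J = -975 + 1132 = 157)
T + J = -911/1770 + 157 = 276979/1770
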